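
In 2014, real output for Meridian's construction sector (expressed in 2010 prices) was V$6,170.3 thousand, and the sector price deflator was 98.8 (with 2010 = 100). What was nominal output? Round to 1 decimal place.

Nominal output = Real × (sector price deflator/100) = 6170.3 × 0.988 = 6096.26.

V$6,096.3 thousand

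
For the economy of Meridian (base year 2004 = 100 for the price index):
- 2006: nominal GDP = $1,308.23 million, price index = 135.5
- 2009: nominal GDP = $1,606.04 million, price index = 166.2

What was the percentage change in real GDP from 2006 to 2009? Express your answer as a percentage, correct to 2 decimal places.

0.09%

Deflate each year: 2006 → 1308.23/1.355 = 965.48; 2009 → 1606.04/1.662 = 966.33.
So real GDP changed by 966.33/965.48 − 1 = 0.0009, i.e. 0.09%.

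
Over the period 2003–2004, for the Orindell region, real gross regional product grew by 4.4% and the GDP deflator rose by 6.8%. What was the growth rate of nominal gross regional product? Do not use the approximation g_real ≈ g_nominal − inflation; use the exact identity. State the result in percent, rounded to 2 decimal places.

(1 + g_nom) = (1 + g_real)(1 + π) = 1.0440 × 1.0680 = 1.11499.

11.50%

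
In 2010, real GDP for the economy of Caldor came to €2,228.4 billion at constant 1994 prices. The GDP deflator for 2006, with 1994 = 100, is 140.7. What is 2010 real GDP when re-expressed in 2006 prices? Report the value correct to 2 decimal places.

€3,135.36 billion

Real GDP in 2006 prices = Real GDP in 1994 prices × (P_2006/P_1994) = 2228.4 × 1.407 = 3135.36.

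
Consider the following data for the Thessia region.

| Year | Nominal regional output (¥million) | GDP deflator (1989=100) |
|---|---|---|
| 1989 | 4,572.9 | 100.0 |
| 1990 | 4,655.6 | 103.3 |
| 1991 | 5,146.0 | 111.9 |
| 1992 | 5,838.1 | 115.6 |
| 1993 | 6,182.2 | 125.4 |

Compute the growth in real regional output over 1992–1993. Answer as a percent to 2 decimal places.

Real regional output 1992 = 5838.1/1.156 = 5050.26.
Real regional output 1993 = 6182.2/1.254 = 4929.98.
Change = 4929.98/5050.26 − 1 = -0.0238.

-2.38%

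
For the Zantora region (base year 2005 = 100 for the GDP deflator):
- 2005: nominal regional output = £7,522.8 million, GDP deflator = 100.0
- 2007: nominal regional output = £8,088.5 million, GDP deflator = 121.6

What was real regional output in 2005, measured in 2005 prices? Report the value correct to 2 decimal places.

£7,522.80 million

Real regional output = Nominal / (GDP deflator/100) = 7522.8 / 1.000 = 7522.80.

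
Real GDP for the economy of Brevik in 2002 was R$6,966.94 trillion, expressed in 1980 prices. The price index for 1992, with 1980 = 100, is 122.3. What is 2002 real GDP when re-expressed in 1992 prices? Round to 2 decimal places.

R$8,520.57 trillion

Real GDP in 1992 prices = Real GDP in 1980 prices × (P_1992/P_1980) = 6966.94 × 1.223 = 8520.57.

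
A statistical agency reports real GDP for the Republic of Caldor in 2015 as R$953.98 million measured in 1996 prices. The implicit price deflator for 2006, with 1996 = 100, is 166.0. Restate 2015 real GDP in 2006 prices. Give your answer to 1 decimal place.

R$1,583.6 million

Real GDP in 2006 prices = Real GDP in 1996 prices × (P_2006/P_1996) = 953.98 × 1.660 = 1583.61.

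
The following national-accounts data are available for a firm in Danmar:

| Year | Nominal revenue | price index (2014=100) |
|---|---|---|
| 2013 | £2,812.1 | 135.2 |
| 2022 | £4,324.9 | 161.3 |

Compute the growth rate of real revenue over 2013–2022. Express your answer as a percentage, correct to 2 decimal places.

Real revenue 2013 = 2812.1 / 1.352 = 2079.96.
Real revenue 2022 = 4324.9 / 1.613 = 2681.28.
Real growth = 2681.28 / 2079.96 − 1 = 0.2891.

28.91%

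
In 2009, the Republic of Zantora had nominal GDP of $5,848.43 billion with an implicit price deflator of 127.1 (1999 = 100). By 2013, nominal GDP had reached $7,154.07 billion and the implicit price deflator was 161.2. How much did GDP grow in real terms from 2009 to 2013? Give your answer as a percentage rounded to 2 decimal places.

-3.55%

Deflate each year: 2009 → 5848.43/1.271 = 4601.44; 2013 → 7154.07/1.612 = 4438.01.
So real GDP changed by 4438.01/4601.44 − 1 = -0.0355, i.e. -3.55%.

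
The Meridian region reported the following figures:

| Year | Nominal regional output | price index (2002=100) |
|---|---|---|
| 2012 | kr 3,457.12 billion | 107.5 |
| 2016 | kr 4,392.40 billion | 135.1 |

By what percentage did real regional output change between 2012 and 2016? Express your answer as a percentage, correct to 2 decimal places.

Deflate each year: 2012 → 3457.12/1.075 = 3215.93; 2016 → 4392.40/1.351 = 3251.22.
So real regional output changed by 3251.22/3215.93 − 1 = 0.0110, i.e. 1.10%.

1.10%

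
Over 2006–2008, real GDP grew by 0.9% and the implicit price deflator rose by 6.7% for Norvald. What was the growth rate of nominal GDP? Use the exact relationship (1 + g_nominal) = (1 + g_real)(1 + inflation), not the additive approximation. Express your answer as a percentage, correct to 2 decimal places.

(1 + g_nom) = (1 + g_real)(1 + π) = 1.0090 × 1.0670 = 1.07660.

7.66%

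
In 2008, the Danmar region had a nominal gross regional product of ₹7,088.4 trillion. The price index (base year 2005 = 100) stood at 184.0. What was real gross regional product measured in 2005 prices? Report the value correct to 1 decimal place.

Real gross regional product = Nominal / (price index/100) = 7088.4 / 1.840 = 3852.39.

₹3,852.4 trillion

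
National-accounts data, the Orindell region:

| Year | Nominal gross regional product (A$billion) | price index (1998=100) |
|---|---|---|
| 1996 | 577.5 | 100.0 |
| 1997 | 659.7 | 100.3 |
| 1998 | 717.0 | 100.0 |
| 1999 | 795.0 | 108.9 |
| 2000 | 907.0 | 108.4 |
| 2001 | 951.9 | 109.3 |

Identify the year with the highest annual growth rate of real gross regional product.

2000

1997: real = 659.7/1.003 = 657.73; growth vs 1996 (577.50) = 13.89%.
1998: real = 717.0/1.000 = 717.00; growth vs 1997 (657.73) = 9.01%.
1999: real = 795.0/1.089 = 730.03; growth vs 1998 (717.00) = 1.82%.
2000: real = 907.0/1.084 = 836.72; growth vs 1999 (730.03) = 14.61%.
2001: real = 951.9/1.093 = 870.91; growth vs 2000 (836.72) = 4.09%.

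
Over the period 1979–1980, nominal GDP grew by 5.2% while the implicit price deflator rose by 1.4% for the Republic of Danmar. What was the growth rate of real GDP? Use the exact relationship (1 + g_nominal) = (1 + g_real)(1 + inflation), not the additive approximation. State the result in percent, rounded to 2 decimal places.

(1 + g_nom) = (1 + g_real)(1 + π), so g_real = 1.0520 / 1.0140 − 1 = 0.03748.

3.75%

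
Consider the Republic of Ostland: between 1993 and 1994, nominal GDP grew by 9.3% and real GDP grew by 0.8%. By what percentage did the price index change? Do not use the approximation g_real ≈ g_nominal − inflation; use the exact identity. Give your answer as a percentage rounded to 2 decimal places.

(1 + g_nom) = (1 + g_real)(1 + π), so π = 1.0930 / 1.0080 − 1 = 0.08433.

8.43%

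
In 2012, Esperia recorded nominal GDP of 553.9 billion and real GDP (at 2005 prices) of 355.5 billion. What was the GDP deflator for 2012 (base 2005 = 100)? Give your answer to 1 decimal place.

155.8

GDP deflator = (Nominal / Real) × 100 = 553.9 / 355.5 × 100 = 155.81.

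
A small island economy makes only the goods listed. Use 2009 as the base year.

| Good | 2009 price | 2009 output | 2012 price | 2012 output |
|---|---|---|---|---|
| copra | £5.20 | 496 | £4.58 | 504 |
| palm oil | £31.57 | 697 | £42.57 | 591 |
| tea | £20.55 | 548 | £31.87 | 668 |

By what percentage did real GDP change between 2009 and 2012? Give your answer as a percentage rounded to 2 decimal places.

-2.34%

Real GDP 2009 = Nominal GDP 2009 = 5.20·496 + 31.57·697 + 20.55·548 = 35844.89.
Real GDP 2012 (at 2009 prices) = 5.20·504 + 31.57·591 + 20.55·668 = 35006.07.
Real growth = 35006.07/35844.89 − 1 = -0.0234.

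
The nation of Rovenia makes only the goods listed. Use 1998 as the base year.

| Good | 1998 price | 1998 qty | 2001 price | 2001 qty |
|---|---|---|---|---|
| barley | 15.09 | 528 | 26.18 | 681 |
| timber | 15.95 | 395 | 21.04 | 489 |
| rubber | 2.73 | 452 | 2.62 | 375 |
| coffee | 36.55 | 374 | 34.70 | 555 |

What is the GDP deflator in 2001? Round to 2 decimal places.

Nominal GDP 2001 = 26.18·681 + 21.04·489 + 2.62·375 + 34.70·555 = 48358.14.
Real GDP 2001 (at 1998 prices) = 15.09·681 + 15.95·489 + 2.73·375 + 36.55·555 = 39384.84.
Deflator = Nominal/Real × 100 = 48358.14/39384.84 × 100 = 122.784.

122.78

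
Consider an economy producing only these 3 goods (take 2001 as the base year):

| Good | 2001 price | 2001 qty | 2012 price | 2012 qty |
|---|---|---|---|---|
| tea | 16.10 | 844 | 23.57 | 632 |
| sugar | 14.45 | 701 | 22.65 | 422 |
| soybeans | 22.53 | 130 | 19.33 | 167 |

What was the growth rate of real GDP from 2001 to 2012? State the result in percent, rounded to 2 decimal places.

Real GDP 2001 = Nominal GDP 2001 = 16.10·844 + 14.45·701 + 22.53·130 = 26646.75.
Real GDP 2012 (at 2001 prices) = 16.10·632 + 14.45·422 + 22.53·167 = 20035.61.
Real growth = 20035.61/26646.75 − 1 = -0.2481.

-24.81%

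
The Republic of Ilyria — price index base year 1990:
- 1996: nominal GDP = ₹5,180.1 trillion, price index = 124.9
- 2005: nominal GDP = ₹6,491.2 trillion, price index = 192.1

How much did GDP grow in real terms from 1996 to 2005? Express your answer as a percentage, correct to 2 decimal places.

-18.53%

Deflate each year: 1996 → 5180.1/1.249 = 4147.40; 2005 → 6491.2/1.921 = 3379.07.
So real GDP changed by 3379.07/4147.40 − 1 = -0.1853, i.e. -18.53%.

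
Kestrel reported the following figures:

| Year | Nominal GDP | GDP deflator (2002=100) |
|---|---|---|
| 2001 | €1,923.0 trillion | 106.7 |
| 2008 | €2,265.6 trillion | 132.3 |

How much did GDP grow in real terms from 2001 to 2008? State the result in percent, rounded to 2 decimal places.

Real GDP 2001 = 1923.0 / 1.067 = 1802.25.
Real GDP 2008 = 2265.6 / 1.323 = 1712.47.
Real growth = 1712.47 / 1802.25 − 1 = -0.0498.

-4.98%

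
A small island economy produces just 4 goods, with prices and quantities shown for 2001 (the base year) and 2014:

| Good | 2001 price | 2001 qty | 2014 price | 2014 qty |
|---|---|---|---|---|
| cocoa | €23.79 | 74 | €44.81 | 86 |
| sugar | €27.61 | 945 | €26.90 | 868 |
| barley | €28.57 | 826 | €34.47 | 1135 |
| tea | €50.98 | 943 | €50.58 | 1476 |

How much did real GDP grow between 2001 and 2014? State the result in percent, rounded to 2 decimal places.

34.32%

Real GDP 2001 = Nominal GDP 2001 = 23.79·74 + 27.61·945 + 28.57·826 + 50.98·943 = 99524.87.
Real GDP 2014 (at 2001 prices) = 23.79·86 + 27.61·868 + 28.57·1135 + 50.98·1476 = 133684.85.
Real growth = 133684.85/99524.87 − 1 = 0.3432.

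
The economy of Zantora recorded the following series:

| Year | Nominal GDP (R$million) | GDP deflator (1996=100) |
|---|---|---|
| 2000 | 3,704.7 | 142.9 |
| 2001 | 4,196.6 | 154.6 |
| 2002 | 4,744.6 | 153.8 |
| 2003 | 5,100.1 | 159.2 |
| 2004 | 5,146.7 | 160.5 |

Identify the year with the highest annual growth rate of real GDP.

2002

2001: real = 4196.6/1.546 = 2714.49; growth vs 2000 (2592.51) = 4.71%.
2002: real = 4744.6/1.538 = 3084.92; growth vs 2001 (2714.49) = 13.65%.
2003: real = 5100.1/1.592 = 3203.58; growth vs 2002 (3084.92) = 3.85%.
2004: real = 5146.7/1.605 = 3206.67; growth vs 2003 (3203.58) = 0.10%.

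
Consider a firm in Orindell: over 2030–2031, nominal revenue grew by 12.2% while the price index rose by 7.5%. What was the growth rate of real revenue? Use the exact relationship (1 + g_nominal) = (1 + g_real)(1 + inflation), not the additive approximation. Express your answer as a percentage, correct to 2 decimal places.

(1 + g_nom) = (1 + g_real)(1 + π), so g_real = 1.1220 / 1.0750 − 1 = 0.04372.

4.37%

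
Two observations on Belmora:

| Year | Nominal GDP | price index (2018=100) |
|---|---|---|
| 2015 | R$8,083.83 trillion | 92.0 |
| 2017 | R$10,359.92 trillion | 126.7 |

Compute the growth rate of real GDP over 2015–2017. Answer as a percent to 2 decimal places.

-6.94%

Real GDP 2015 = 8083.83 / 0.920 = 8786.77.
Real GDP 2017 = 10359.92 / 1.267 = 8176.73.
Real growth = 8176.73 / 8786.77 − 1 = -0.0694.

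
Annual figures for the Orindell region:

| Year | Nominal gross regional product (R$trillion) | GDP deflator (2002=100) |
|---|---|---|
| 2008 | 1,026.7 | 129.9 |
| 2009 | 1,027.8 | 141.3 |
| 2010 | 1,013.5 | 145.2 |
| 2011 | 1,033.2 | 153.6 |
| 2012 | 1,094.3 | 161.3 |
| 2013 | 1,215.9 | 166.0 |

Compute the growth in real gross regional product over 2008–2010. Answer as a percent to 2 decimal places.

Real gross regional product 2008 = 1026.7/1.299 = 790.38.
Real gross regional product 2010 = 1013.5/1.452 = 698.00.
Change = 698.00/790.38 − 1 = -0.1169.

-11.69%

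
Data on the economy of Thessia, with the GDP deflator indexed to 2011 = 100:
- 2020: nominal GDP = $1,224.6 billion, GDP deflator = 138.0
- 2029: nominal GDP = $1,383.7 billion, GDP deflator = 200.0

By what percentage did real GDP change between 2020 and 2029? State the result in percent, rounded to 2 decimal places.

Real GDP 2020 = 1224.6 / 1.380 = 887.39.
Real GDP 2029 = 1383.7 / 2.000 = 691.85.
Real growth = 691.85 / 887.39 − 1 = -0.2204.

-22.04%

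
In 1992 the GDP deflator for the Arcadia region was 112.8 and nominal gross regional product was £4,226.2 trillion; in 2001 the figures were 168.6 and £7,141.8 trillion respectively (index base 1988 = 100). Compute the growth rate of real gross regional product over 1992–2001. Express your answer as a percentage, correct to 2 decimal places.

13.06%

Deflate each year: 1992 → 4226.2/1.128 = 3746.63; 2001 → 7141.8/1.686 = 4235.94.
So real gross regional product changed by 4235.94/3746.63 − 1 = 0.1306, i.e. 13.06%.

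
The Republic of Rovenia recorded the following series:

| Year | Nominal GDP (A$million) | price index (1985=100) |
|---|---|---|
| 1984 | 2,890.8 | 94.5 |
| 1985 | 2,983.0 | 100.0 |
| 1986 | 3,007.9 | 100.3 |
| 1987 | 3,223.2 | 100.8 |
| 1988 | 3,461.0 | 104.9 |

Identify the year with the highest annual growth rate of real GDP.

1985: real = 2983.0/1.000 = 2983.00; growth vs 1984 (3059.05) = -2.49%.
1986: real = 3007.9/1.003 = 2998.90; growth vs 1985 (2983.00) = 0.53%.
1987: real = 3223.2/1.008 = 3197.62; growth vs 1986 (2998.90) = 6.63%.
1988: real = 3461.0/1.049 = 3299.33; growth vs 1987 (3197.62) = 3.18%.

1987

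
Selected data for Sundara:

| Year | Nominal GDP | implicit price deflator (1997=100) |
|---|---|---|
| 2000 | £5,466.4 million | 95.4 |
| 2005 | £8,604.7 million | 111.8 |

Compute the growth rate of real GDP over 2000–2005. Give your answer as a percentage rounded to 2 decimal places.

Real GDP 2000 = 5466.4 / 0.954 = 5729.98.
Real GDP 2005 = 8604.7 / 1.118 = 7696.51.
Real growth = 7696.51 / 5729.98 − 1 = 0.3432.

34.32%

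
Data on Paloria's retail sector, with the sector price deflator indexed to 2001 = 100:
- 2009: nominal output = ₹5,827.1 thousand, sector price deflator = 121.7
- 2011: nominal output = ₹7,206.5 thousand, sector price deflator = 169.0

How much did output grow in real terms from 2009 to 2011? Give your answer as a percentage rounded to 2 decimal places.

-10.94%

Real output 2009 = 5827.1 / 1.217 = 4788.09.
Real output 2011 = 7206.5 / 1.690 = 4264.20.
Real growth = 4264.20 / 4788.09 − 1 = -0.1094.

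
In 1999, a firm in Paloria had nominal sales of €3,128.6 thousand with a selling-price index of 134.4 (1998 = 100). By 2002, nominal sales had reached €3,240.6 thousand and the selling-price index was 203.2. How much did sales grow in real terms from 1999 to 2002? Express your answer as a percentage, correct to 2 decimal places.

-31.49%

Deflate each year: 1999 → 3128.6/1.344 = 2327.83; 2002 → 3240.6/2.032 = 1594.78.
So real sales changed by 1594.78/2327.83 − 1 = -0.3149, i.e. -31.49%.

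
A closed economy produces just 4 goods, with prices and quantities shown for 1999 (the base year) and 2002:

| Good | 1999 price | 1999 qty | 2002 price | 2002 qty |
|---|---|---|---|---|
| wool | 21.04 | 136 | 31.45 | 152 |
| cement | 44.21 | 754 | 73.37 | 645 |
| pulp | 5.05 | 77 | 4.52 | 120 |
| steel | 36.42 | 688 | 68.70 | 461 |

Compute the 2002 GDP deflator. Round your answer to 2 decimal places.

Nominal GDP 2002 = 31.45·152 + 73.37·645 + 4.52·120 + 68.70·461 = 84317.15.
Real GDP 2002 (at 1999 prices) = 21.04·152 + 44.21·645 + 5.05·120 + 36.42·461 = 49109.15.
Deflator = Nominal/Real × 100 = 84317.15/49109.15 × 100 = 171.693.

171.69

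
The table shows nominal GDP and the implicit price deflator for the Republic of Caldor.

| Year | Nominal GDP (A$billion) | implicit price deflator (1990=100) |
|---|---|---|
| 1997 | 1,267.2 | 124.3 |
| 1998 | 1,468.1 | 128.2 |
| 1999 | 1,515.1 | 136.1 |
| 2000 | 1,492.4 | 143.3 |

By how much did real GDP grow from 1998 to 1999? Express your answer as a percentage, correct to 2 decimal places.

-2.79%

Real GDP 1998 = 1468.1/1.282 = 1145.16.
Real GDP 1999 = 1515.1/1.361 = 1113.23.
Change = 1113.23/1145.16 − 1 = -0.0279.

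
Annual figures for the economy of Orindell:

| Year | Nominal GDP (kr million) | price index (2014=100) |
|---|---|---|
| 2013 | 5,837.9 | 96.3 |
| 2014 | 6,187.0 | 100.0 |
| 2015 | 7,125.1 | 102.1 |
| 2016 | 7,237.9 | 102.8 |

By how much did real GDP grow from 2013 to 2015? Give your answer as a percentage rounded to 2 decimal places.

Real GDP 2013 = 5837.9/0.963 = 6062.20.
Real GDP 2015 = 7125.1/1.021 = 6978.55.
Change = 6978.55/6062.20 − 1 = 0.1512.

15.12%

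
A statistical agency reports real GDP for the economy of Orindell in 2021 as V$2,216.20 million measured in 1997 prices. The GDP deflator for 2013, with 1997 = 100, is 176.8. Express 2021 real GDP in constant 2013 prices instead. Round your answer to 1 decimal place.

V$3,918.2 million

Real GDP in 2013 prices = Real GDP in 1997 prices × (P_2013/P_1997) = 2216.20 × 1.768 = 3918.24.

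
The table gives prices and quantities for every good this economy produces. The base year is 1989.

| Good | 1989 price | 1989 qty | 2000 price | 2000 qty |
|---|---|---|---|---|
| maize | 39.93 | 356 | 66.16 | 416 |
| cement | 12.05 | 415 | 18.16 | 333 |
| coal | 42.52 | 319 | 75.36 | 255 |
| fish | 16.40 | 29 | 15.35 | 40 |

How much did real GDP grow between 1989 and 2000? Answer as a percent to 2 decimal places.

-3.41%

Real GDP 1989 = Nominal GDP 1989 = 39.93·356 + 12.05·415 + 42.52·319 + 16.40·29 = 33255.31.
Real GDP 2000 (at 1989 prices) = 39.93·416 + 12.05·333 + 42.52·255 + 16.40·40 = 32122.13.
Real growth = 32122.13/33255.31 − 1 = -0.0341.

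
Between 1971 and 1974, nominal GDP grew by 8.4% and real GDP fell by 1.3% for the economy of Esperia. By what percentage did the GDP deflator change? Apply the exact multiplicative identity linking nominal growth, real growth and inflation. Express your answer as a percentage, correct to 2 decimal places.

(1 + g_nom) = (1 + g_real)(1 + π), so π = 1.0840 / 0.9870 − 1 = 0.09828.

9.83%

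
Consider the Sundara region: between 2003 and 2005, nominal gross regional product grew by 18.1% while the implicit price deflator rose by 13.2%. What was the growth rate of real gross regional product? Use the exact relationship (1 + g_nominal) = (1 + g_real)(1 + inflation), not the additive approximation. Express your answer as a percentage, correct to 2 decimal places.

4.33%

(1 + g_nom) = (1 + g_real)(1 + π), so g_real = 1.1810 / 1.1320 − 1 = 0.04329.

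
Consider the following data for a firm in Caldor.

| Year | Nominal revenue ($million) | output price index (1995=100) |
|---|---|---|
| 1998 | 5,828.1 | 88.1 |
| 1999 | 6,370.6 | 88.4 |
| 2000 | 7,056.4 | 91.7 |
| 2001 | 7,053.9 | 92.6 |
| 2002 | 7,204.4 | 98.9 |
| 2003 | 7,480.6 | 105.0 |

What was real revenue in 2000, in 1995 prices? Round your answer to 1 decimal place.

$7,695.1 million

Real revenue 2000 = 7056.4 / 0.917 = 7695.09.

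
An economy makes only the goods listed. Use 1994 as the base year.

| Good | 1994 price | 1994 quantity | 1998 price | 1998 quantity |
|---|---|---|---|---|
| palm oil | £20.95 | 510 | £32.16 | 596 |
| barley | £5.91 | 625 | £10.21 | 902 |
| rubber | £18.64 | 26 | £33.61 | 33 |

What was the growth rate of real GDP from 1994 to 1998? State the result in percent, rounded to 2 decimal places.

Real GDP 1994 = Nominal GDP 1994 = 20.95·510 + 5.91·625 + 18.64·26 = 14862.89.
Real GDP 1998 (at 1994 prices) = 20.95·596 + 5.91·902 + 18.64·33 = 18432.14.
Real growth = 18432.14/14862.89 − 1 = 0.2401.

24.01%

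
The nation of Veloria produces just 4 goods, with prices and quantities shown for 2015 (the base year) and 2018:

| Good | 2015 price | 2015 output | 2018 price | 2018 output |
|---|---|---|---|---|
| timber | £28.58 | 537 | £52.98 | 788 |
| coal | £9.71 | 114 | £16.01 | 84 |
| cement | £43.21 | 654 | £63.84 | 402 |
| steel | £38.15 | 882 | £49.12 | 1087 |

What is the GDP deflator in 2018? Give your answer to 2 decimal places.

148.64

Nominal GDP 2018 = 52.98·788 + 16.01·84 + 63.84·402 + 49.12·1087 = 122150.20.
Real GDP 2018 (at 2015 prices) = 28.58·788 + 9.71·84 + 43.21·402 + 38.15·1087 = 82176.15.
Deflator = Nominal/Real × 100 = 122150.20/82176.15 × 100 = 148.644.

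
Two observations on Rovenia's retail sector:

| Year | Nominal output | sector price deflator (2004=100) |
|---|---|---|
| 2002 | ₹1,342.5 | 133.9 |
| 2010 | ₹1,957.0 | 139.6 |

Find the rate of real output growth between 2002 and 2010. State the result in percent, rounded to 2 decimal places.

Real output 2002 = 1342.5 / 1.339 = 1002.61.
Real output 2010 = 1957.0 / 1.396 = 1401.86.
Real growth = 1401.86 / 1002.61 − 1 = 0.3982.

39.82%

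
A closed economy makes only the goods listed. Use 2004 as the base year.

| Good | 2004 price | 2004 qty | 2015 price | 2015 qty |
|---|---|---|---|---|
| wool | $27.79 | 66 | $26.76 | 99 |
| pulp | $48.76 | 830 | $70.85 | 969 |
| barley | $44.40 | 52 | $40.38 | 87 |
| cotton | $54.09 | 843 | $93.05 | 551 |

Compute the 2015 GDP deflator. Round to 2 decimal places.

Nominal GDP 2015 = 26.76·99 + 70.85·969 + 40.38·87 + 93.05·551 = 126086.50.
Real GDP 2015 (at 2004 prices) = 27.79·99 + 48.76·969 + 44.40·87 + 54.09·551 = 83666.04.
Deflator = Nominal/Real × 100 = 126086.50/83666.04 × 100 = 150.702.

150.70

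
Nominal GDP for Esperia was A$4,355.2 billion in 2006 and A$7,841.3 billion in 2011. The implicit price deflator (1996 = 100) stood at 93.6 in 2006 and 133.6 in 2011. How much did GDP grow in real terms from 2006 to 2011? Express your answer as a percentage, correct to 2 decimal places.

26.14%

Deflate each year: 2006 → 4355.2/0.936 = 4652.99; 2011 → 7841.3/1.336 = 5869.24.
So real GDP changed by 5869.24/4652.99 − 1 = 0.2614, i.e. 26.14%.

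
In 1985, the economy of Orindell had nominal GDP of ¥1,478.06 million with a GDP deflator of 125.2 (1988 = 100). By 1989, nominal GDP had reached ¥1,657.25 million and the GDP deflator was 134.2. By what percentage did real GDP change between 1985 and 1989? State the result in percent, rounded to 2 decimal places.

Real GDP 1985 = 1478.06 / 1.252 = 1180.56.
Real GDP 1989 = 1657.25 / 1.342 = 1234.91.
Real growth = 1234.91 / 1180.56 − 1 = 0.0460.

4.60%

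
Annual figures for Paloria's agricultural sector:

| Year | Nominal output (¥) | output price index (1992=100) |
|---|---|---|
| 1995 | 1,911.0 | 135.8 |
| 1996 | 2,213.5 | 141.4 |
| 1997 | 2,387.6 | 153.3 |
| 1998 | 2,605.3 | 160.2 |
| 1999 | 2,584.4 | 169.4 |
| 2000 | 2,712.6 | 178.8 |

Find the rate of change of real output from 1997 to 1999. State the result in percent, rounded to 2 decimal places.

-2.04%

Real output 1997 = 2387.6/1.533 = 1557.47.
Real output 1999 = 2584.4/1.694 = 1525.62.
Change = 1525.62/1557.47 − 1 = -0.0204.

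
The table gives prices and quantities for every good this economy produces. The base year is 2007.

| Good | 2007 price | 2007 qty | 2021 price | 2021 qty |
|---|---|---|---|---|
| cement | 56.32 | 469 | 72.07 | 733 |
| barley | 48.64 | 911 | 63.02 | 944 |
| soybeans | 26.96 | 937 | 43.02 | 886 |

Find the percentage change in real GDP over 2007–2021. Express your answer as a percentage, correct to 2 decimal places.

Real GDP 2007 = Nominal GDP 2007 = 56.32·469 + 48.64·911 + 26.96·937 = 95986.64.
Real GDP 2021 (at 2007 prices) = 56.32·733 + 48.64·944 + 26.96·886 = 111085.28.
Real growth = 111085.28/95986.64 − 1 = 0.1573.

15.73%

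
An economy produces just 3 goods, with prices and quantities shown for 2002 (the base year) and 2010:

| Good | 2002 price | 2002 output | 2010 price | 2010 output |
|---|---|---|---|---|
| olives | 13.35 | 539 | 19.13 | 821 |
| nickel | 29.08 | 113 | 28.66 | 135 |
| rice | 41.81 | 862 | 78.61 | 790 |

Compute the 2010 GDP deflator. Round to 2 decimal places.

170.46

Nominal GDP 2010 = 19.13·821 + 28.66·135 + 78.61·790 = 81676.73.
Real GDP 2010 (at 2002 prices) = 13.35·821 + 29.08·135 + 41.81·790 = 47916.05.
Deflator = Nominal/Real × 100 = 81676.73/47916.05 × 100 = 170.458.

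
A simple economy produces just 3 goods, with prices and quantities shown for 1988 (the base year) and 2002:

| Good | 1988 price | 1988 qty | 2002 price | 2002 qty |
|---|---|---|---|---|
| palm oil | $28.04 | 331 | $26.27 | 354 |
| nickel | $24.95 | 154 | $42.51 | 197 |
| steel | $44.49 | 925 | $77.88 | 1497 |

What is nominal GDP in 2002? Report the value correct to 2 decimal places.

$134260.41

Nominal GDP 2002 = Σ (p_2002 × q_2002) = 26.27·354 + 42.51·197 + 77.88·1497 = 134260.41.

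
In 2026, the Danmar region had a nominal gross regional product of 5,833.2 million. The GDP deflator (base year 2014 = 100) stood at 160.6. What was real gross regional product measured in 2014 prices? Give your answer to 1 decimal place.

Real gross regional product = Nominal / (GDP deflator/100) = 5833.2 / 1.606 = 3632.13.

3,632.1 million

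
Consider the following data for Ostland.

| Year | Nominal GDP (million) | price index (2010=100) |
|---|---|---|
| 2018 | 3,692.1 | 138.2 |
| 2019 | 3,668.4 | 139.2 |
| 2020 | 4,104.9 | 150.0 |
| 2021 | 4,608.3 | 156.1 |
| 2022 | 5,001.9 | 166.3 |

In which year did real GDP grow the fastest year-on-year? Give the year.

2021

2019: real = 3668.4/1.392 = 2635.34; growth vs 2018 (2671.56) = -1.36%.
2020: real = 4104.9/1.500 = 2736.60; growth vs 2019 (2635.34) = 3.84%.
2021: real = 4608.3/1.561 = 2952.15; growth vs 2020 (2736.60) = 7.88%.
2022: real = 5001.9/1.663 = 3007.76; growth vs 2021 (2952.15) = 1.88%.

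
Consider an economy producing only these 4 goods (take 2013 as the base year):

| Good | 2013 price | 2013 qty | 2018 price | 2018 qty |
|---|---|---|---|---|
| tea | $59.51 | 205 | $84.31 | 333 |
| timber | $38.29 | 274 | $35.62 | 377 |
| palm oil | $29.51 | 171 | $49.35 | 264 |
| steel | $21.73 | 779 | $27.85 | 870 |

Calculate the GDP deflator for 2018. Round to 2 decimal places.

129.23

Nominal GDP 2018 = 84.31·333 + 35.62·377 + 49.35·264 + 27.85·870 = 78761.87.
Real GDP 2018 (at 2013 prices) = 59.51·333 + 38.29·377 + 29.51·264 + 21.73·870 = 60947.90.
Deflator = Nominal/Real × 100 = 78761.87/60947.90 × 100 = 129.228.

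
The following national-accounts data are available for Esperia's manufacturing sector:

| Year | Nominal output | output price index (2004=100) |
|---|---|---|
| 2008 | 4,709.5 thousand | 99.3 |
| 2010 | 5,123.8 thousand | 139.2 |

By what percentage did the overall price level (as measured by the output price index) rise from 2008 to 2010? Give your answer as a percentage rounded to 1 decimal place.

Price-level change = 139.2 / 99.3 − 1 = 0.4018.

40.2%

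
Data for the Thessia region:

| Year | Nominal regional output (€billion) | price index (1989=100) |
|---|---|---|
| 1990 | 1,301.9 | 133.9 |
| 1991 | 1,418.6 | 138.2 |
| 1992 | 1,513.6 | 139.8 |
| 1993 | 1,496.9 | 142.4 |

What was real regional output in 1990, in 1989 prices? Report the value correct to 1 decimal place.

Real regional output 1990 = 1301.9 / 1.339 = 972.29.

€972.3 billion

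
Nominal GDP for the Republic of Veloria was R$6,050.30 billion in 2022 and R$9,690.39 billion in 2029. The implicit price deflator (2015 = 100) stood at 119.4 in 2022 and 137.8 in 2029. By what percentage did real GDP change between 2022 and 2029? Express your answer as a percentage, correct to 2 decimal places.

Real GDP 2022 = 6050.30 / 1.194 = 5067.25.
Real GDP 2029 = 9690.39 / 1.378 = 7032.21.
Real growth = 7032.21 / 5067.25 − 1 = 0.3878.

38.78%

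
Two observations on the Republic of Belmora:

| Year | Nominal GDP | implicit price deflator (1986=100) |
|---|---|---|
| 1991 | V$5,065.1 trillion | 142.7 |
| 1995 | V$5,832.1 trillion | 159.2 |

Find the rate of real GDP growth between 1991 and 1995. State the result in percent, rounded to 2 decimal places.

Real GDP 1991 = 5065.1 / 1.427 = 3549.47.
Real GDP 1995 = 5832.1 / 1.592 = 3663.38.
Real growth = 3663.38 / 3549.47 − 1 = 0.0321.

3.21%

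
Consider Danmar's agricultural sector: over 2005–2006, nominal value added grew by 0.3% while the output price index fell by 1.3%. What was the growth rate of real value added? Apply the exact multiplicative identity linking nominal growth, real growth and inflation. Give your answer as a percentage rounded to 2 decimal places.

(1 + g_nom) = (1 + g_real)(1 + π), so g_real = 1.0030 / 0.9870 − 1 = 0.01621.

1.62%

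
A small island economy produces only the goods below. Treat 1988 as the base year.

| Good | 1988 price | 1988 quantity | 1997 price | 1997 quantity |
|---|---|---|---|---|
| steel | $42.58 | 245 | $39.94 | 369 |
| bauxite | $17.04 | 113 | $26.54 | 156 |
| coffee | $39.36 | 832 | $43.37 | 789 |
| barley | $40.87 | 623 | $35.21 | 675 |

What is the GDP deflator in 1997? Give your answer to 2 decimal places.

Nominal GDP 1997 = 39.94·369 + 26.54·156 + 43.37·789 + 35.21·675 = 76863.78.
Real GDP 1997 (at 1988 prices) = 42.58·369 + 17.04·156 + 39.36·789 + 40.87·675 = 77012.55.
Deflator = Nominal/Real × 100 = 76863.78/77012.55 × 100 = 99.807.

99.81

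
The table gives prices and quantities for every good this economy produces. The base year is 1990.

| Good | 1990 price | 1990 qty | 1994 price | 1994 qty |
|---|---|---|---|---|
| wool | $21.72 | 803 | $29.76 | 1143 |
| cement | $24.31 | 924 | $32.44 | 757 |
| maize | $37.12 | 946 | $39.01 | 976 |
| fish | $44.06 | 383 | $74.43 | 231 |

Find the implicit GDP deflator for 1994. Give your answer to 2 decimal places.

127.00

Nominal GDP 1994 = 29.76·1143 + 32.44·757 + 39.01·976 + 74.43·231 = 113839.85.
Real GDP 1994 (at 1990 prices) = 21.72·1143 + 24.31·757 + 37.12·976 + 44.06·231 = 89635.61.
Deflator = Nominal/Real × 100 = 113839.85/89635.61 × 100 = 127.003.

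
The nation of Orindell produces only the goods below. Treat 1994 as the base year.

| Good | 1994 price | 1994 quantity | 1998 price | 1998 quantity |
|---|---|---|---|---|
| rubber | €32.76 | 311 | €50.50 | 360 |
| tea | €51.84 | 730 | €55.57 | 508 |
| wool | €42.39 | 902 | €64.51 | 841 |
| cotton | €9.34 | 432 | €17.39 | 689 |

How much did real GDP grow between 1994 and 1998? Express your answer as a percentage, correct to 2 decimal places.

Real GDP 1994 = Nominal GDP 1994 = 32.76·311 + 51.84·730 + 42.39·902 + 9.34·432 = 90302.22.
Real GDP 1998 (at 1994 prices) = 32.76·360 + 51.84·508 + 42.39·841 + 9.34·689 = 80213.57.
Real growth = 80213.57/90302.22 − 1 = -0.1117.

-11.17%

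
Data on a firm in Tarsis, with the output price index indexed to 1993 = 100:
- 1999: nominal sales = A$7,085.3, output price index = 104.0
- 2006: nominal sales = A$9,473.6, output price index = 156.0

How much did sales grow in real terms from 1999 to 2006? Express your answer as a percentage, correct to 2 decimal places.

Deflate each year: 1999 → 7085.3/1.040 = 6812.79; 2006 → 9473.6/1.560 = 6072.82.
So real sales changed by 6072.82/6812.79 − 1 = -0.1086, i.e. -10.86%.

-10.86%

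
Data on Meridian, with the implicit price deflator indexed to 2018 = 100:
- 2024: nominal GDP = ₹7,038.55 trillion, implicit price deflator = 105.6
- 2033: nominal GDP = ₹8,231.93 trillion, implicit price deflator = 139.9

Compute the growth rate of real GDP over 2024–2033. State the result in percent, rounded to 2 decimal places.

Deflate each year: 2024 → 7038.55/1.056 = 6665.29; 2033 → 8231.93/1.399 = 5884.15.
So real GDP changed by 5884.15/6665.29 − 1 = -0.1172, i.e. -11.72%.

-11.72%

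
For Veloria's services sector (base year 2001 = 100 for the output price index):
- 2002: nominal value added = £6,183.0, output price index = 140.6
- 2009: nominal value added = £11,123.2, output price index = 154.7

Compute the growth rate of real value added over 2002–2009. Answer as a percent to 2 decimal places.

63.50%

Real value added 2002 = 6183.0 / 1.406 = 4397.58.
Real value added 2009 = 11123.2 / 1.547 = 7190.17.
Real growth = 7190.17 / 4397.58 − 1 = 0.6350.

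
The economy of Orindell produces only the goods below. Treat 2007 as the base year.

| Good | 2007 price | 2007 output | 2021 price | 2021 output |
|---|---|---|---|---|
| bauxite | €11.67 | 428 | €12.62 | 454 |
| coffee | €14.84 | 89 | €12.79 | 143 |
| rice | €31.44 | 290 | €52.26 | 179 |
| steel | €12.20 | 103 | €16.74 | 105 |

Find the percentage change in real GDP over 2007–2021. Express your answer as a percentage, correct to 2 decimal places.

Real GDP 2007 = Nominal GDP 2007 = 11.67·428 + 14.84·89 + 31.44·290 + 12.20·103 = 16689.72.
Real GDP 2021 (at 2007 prices) = 11.67·454 + 14.84·143 + 31.44·179 + 12.20·105 = 14329.06.
Real growth = 14329.06/16689.72 − 1 = -0.1414.

-14.14%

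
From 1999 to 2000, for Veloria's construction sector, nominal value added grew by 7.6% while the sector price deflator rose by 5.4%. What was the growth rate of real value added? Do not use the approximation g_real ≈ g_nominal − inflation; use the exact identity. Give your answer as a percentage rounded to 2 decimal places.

2.09%

(1 + g_nom) = (1 + g_real)(1 + π), so g_real = 1.0760 / 1.0540 − 1 = 0.02087.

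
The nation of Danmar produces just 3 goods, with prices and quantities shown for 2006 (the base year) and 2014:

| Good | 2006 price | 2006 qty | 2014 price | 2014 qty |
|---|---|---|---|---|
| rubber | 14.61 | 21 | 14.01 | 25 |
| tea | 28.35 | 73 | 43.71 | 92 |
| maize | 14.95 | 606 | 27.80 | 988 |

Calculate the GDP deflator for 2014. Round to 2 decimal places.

Nominal GDP 2014 = 14.01·25 + 43.71·92 + 27.80·988 = 31837.97.
Real GDP 2014 (at 2006 prices) = 14.61·25 + 28.35·92 + 14.95·988 = 17744.05.
Deflator = Nominal/Real × 100 = 31837.97/17744.05 × 100 = 179.429.

179.43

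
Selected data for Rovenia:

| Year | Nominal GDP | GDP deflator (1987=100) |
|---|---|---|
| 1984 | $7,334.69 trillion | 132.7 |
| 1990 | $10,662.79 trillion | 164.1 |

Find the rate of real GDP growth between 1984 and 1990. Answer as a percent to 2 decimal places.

Deflate each year: 1984 → 7334.69/1.327 = 5527.27; 1990 → 10662.79/1.641 = 6497.74.
So real GDP changed by 6497.74/5527.27 − 1 = 0.1756, i.e. 17.56%.

17.56%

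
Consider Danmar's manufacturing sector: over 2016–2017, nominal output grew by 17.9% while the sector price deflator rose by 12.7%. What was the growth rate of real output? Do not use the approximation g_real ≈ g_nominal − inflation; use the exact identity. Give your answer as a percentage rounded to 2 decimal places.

4.61%

(1 + g_nom) = (1 + g_real)(1 + π), so g_real = 1.1790 / 1.1270 − 1 = 0.04614.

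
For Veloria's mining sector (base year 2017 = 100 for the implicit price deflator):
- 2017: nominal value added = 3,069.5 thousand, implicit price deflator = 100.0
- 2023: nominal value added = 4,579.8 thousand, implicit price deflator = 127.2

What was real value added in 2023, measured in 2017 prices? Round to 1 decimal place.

3,600.5 thousand

Real value added = Nominal / (implicit price deflator/100) = 4579.8 / 1.272 = 3600.47.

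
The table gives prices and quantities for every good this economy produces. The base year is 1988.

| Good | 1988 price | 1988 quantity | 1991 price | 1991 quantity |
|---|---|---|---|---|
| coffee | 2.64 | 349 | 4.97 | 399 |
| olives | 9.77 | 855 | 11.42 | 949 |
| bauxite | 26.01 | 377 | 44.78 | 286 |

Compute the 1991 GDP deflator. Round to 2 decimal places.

144.27

Nominal GDP 1991 = 4.97·399 + 11.42·949 + 44.78·286 = 25627.69.
Real GDP 1991 (at 1988 prices) = 2.64·399 + 9.77·949 + 26.01·286 = 17763.95.
Deflator = Nominal/Real × 100 = 25627.69/17763.95 × 100 = 144.268.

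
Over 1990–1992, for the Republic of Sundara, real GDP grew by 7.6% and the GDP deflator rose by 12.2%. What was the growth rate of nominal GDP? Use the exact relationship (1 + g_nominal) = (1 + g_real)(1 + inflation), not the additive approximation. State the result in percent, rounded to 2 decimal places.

20.73%

(1 + g_nom) = (1 + g_real)(1 + π) = 1.0760 × 1.1220 = 1.20727.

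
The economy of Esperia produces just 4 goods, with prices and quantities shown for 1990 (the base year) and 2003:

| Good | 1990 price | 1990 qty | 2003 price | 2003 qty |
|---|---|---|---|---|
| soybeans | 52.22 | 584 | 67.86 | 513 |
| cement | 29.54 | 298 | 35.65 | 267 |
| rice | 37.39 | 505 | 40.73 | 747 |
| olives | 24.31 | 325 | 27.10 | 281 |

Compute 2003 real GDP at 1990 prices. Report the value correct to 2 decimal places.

69437.48

Real GDP 2003 = Σ (p_1990 × q_2003) = 52.22·513 + 29.54·267 + 37.39·747 + 24.31·281 = 69437.48.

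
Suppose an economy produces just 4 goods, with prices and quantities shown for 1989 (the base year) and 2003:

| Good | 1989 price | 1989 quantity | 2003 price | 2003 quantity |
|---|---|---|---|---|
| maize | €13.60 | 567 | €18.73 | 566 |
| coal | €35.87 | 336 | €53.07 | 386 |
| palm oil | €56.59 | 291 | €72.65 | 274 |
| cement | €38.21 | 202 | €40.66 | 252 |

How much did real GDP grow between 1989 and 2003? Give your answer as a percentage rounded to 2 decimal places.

6.21%

Real GDP 1989 = Nominal GDP 1989 = 13.60·567 + 35.87·336 + 56.59·291 + 38.21·202 = 43949.63.
Real GDP 2003 (at 1989 prices) = 13.60·566 + 35.87·386 + 56.59·274 + 38.21·252 = 46678.00.
Real growth = 46678.00/43949.63 − 1 = 0.0621.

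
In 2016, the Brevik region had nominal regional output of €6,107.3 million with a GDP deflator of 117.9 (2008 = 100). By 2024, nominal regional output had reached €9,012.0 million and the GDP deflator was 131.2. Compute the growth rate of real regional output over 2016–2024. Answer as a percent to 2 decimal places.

Deflate each year: 2016 → 6107.3/1.179 = 5180.07; 2024 → 9012.0/1.312 = 6868.90.
So real regional output changed by 6868.90/5180.07 − 1 = 0.3260, i.e. 32.60%.

32.60%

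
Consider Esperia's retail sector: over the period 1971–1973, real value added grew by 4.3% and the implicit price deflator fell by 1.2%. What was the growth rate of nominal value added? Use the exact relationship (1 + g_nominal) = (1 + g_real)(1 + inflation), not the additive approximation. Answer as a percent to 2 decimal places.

(1 + g_nom) = (1 + g_real)(1 + π) = 1.0430 × 0.9880 = 1.03048.

3.05%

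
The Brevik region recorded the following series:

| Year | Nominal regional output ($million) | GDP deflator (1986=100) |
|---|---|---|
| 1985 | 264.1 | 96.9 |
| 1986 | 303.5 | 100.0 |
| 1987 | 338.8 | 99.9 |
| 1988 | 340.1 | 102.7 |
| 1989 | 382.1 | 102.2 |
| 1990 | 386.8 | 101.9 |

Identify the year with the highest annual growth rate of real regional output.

1986: real = 303.5/1.000 = 303.50; growth vs 1985 (272.55) = 11.36%.
1987: real = 338.8/0.999 = 339.14; growth vs 1986 (303.50) = 11.74%.
1988: real = 340.1/1.027 = 331.16; growth vs 1987 (339.14) = -2.35%.
1989: real = 382.1/1.022 = 373.87; growth vs 1988 (331.16) = 12.90%.
1990: real = 386.8/1.019 = 379.59; growth vs 1989 (373.87) = 1.53%.

1989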